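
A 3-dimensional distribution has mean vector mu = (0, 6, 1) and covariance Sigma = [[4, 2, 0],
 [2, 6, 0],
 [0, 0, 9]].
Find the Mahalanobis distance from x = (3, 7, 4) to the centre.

Step 1 — centre the observation: (x - mu) = (3, 1, 3).

Step 2 — invert Sigma (cofactor / det for 3×3, or solve directly):
  Sigma^{-1} = [[0.3, -0.1, 0],
 [-0.1, 0.2, 0],
 [0, 0, 0.1111]].

Step 3 — form the quadratic (x - mu)^T · Sigma^{-1} · (x - mu):
  Sigma^{-1} · (x - mu) = (0.8, -0.1, 0.3333).
  (x - mu)^T · [Sigma^{-1} · (x - mu)] = (3)·(0.8) + (1)·(-0.1) + (3)·(0.3333) = 3.3.

Step 4 — take square root: d = √(3.3) ≈ 1.8166.

d(x, mu) = √(3.3) ≈ 1.8166


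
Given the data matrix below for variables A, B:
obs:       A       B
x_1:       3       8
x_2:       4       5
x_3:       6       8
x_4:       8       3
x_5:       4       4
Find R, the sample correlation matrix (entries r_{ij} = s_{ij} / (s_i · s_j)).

Step 1 — column means:
  mean(A) = (3 + 4 + 6 + 8 + 4) / 5 = 25/5 = 5
  mean(B) = (8 + 5 + 8 + 3 + 4) / 5 = 28/5 = 5.6

Step 2 — sample variances and covariances s[i,j] = (1/(n-1)) · Σ_k (x_{k,i} - mean_i) · (x_{k,j} - mean_j), with n-1 = 4:
  s[A,A] = ((-2)·(-2) + (-1)·(-1) + (1)·(1) + (3)·(3) + (-1)·(-1)) / 4 = 16/4 = 4
  s[A,B] = ((-2)·(2.4) + (-1)·(-0.6) + (1)·(2.4) + (3)·(-2.6) + (-1)·(-1.6)) / 4 = -8/4 = -2
  s[B,B] = ((2.4)·(2.4) + (-0.6)·(-0.6) + (2.4)·(2.4) + (-2.6)·(-2.6) + (-1.6)·(-1.6)) / 4 = 21.2/4 = 5.3
  Sample standard deviations s_i = √(s[i,i]):
  s(A) = √(4) = 2
  s(B) = √(5.3) = 2.3022

Step 3 — r_{ij} = s_{ij} / (s_i · s_j):
  r[A,A] = 1 (diagonal).
  r[A,B] = -2 / (2 · 2.3022) = -2 / 4.6043 = -0.4344
  r[B,B] = 1 (diagonal).

R is symmetric with unit diagonal. Assembling:

R = [[1, -0.4344],
 [-0.4344, 1]]


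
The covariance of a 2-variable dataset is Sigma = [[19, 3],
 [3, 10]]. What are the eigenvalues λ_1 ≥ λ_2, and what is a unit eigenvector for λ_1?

Step 1 — characteristic polynomial of 2×2 Sigma:
  det(Sigma - λI) = λ² - trace · λ + det = 0.
  trace = 19 + 10 = 29, det = 19·10 - (3)² = 181.
Step 2 — discriminant:
  Δ = trace² - 4·det = 841 - 724 = 117.
Step 3 — eigenvalues:
  λ = (trace ± √Δ)/2 = (29 ± 10.8167)/2,
  λ_1 = 19.9083,  λ_2 = 9.0917.

Step 4 — unit eigenvector for λ_1: solve (Sigma - λ_1 I)v = 0. First row:
  (19 - 19.9083)·v_x + (3)·v_y = 0, i.e. (-0.9083)·v_x + (3)·v_y = 0,
  so v ∝ (b, λ_1 - a) = (3, 0.9083) = u.
  ||u|| = √((3)² + (0.9083)²) = √(9.8251) ≈ 3.1345,
  v_1 = u/||u|| ≈ (0.9571, 0.2898) (||v_1|| = 1).

λ_1 = 19.9083,  λ_2 = 9.0917;  v_1 ≈ (0.9571, 0.2898)


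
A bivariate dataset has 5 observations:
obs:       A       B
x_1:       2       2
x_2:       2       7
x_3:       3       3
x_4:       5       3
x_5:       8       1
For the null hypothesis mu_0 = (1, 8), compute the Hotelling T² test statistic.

Step 1 — sample mean vector:
  mean(A) = (2 + 2 + 3 + 5 + 8) / 5 = 20/5 = 4
  mean(B) = (2 + 7 + 3 + 3 + 1) / 5 = 16/5 = 3.2
  x̄ = (4, 3.2),  deviation x̄ - mu_0 = (4, 3.2) - (1, 8) = (3, -4.8).

Step 2 — sample covariance matrix, S[i,j] = (1/(n-1)) · Σ_k (x_{k,i} - mean_i) · (x_{k,j} - mean_j), divisor n-1 = 4:
  S[A,A] = ((-2)·(-2) + (-2)·(-2) + (-1)·(-1) + (1)·(1) + (4)·(4)) / 4 = 26/4 = 6.5
  S[A,B] = ((-2)·(-1.2) + (-2)·(3.8) + (-1)·(-0.2) + (1)·(-0.2) + (4)·(-2.2)) / 4 = -14/4 = -3.5
  S[B,B] = ((-1.2)·(-1.2) + (3.8)·(3.8) + (-0.2)·(-0.2) + (-0.2)·(-0.2) + (-2.2)·(-2.2)) / 4 = 20.8/4 = 5.2
  S = [[6.5, -3.5],
 [-3.5, 5.2]].

Step 3 — invert S. det(S) = 6.5·5.2 - (-3.5)² = 21.55.
  S^{-1} = (1/det) · [[d, -b], [-b, a]] = [[0.2413, 0.1624],
 [0.1624, 0.3016]].

Step 4 — quadratic form (x̄ - mu_0)^T · S^{-1} · (x̄ - mu_0):
  S^{-1} · (x̄ - mu_0) = (-0.0557, -0.9606),
  (x̄ - mu_0)^T · [...] = (3)·(-0.0557) + (-4.8)·(-0.9606) = 4.4436.

Step 5 — scale by n: T² = 5 · 4.4436 = 22.2181.

T² ≈ 22.2181


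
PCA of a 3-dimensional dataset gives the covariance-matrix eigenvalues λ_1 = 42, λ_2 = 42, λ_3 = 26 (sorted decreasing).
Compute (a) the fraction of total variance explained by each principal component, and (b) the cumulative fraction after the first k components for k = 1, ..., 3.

Step 1 — total variance = trace(Sigma) = Σ λ_i = 42 + 42 + 26 = 110.

Step 2 — fraction explained by component i = λ_i / Σ λ:
  PC1: 42/110 = 0.3818
  PC2: 42/110 = 0.3818
  PC3: 26/110 = 0.2364

Step 3 — cumulative fraction after k components = (λ_1 + ... + λ_k) / Σ λ:
  k = 1: 42/110 = 0.3818
  k = 2: (42 + 42)/110 = 84/110 = 0.7636
  k = 3: (42 + 42 + 26)/110 = 110/110 = 1

Summary (fraction, with percent):

explained: PC1 0.3818 (38.18%), PC2 0.3818 (38.18%), PC3 0.2364 (23.64%);  cumulative: 0.3818, 0.7636, 1


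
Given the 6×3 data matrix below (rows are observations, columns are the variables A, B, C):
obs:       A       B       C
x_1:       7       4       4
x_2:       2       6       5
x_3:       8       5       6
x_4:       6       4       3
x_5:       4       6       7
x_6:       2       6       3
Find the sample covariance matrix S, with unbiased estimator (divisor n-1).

Step 1 — column means:
  mean(A) = (7 + 2 + 8 + 6 + 4 + 2) / 6 = 29/6 = 4.8333
  mean(B) = (4 + 6 + 5 + 4 + 6 + 6) / 6 = 31/6 = 5.1667
  mean(C) = (4 + 5 + 6 + 3 + 7 + 3) / 6 = 28/6 = 4.6667

Step 2 — sample covariance S[i,j] = (1/(n-1)) · Σ_k (x_{k,i} - mean_i) · (x_{k,j} - mean_j), with n-1 = 5.
  S[A,A] = ((2.1667)·(2.1667) + (-2.8333)·(-2.8333) + (3.1667)·(3.1667) + (1.1667)·(1.1667) + (-0.8333)·(-0.8333) + (-2.8333)·(-2.8333)) / 5 = 32.8333/5 = 6.5667
  S[A,B] = ((2.1667)·(-1.1667) + (-2.8333)·(0.8333) + (3.1667)·(-0.1667) + (1.1667)·(-1.1667) + (-0.8333)·(0.8333) + (-2.8333)·(0.8333)) / 5 = -9.8333/5 = -1.9667
  S[A,C] = ((2.1667)·(-0.6667) + (-2.8333)·(0.3333) + (3.1667)·(1.3333) + (1.1667)·(-1.6667) + (-0.8333)·(2.3333) + (-2.8333)·(-1.6667)) / 5 = 2.6667/5 = 0.5333
  S[B,B] = ((-1.1667)·(-1.1667) + (0.8333)·(0.8333) + (-0.1667)·(-0.1667) + (-1.1667)·(-1.1667) + (0.8333)·(0.8333) + (0.8333)·(0.8333)) / 5 = 4.8333/5 = 0.9667
  S[B,C] = ((-1.1667)·(-0.6667) + (0.8333)·(0.3333) + (-0.1667)·(1.3333) + (-1.1667)·(-1.6667) + (0.8333)·(2.3333) + (0.8333)·(-1.6667)) / 5 = 3.3333/5 = 0.6667
  S[C,C] = ((-0.6667)·(-0.6667) + (0.3333)·(0.3333) + (1.3333)·(1.3333) + (-1.6667)·(-1.6667) + (2.3333)·(2.3333) + (-1.6667)·(-1.6667)) / 5 = 13.3333/5 = 2.6667

S is symmetric (S[j,i] = S[i,j]). Assembling:

S = [[6.5667, -1.9667, 0.5333],
 [-1.9667, 0.9667, 0.6667],
 [0.5333, 0.6667, 2.6667]]


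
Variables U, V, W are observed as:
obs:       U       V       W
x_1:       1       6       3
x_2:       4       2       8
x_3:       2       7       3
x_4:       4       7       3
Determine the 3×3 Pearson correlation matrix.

Step 1 — column means:
  mean(U) = (1 + 4 + 2 + 4) / 4 = 11/4 = 2.75
  mean(V) = (6 + 2 + 7 + 7) / 4 = 22/4 = 5.5
  mean(W) = (3 + 8 + 3 + 3) / 4 = 17/4 = 4.25

Step 2 — sample variances and covariances s[i,j] = (1/(n-1)) · Σ_k (x_{k,i} - mean_i) · (x_{k,j} - mean_j), with n-1 = 3:
  s[U,U] = ((-1.75)·(-1.75) + (1.25)·(1.25) + (-0.75)·(-0.75) + (1.25)·(1.25)) / 3 = 6.75/3 = 2.25
  s[U,V] = ((-1.75)·(0.5) + (1.25)·(-3.5) + (-0.75)·(1.5) + (1.25)·(1.5)) / 3 = -4.5/3 = -1.5
  s[U,W] = ((-1.75)·(-1.25) + (1.25)·(3.75) + (-0.75)·(-1.25) + (1.25)·(-1.25)) / 3 = 6.25/3 = 2.0833
  s[V,V] = ((0.5)·(0.5) + (-3.5)·(-3.5) + (1.5)·(1.5) + (1.5)·(1.5)) / 3 = 17/3 = 5.6667
  s[V,W] = ((0.5)·(-1.25) + (-3.5)·(3.75) + (1.5)·(-1.25) + (1.5)·(-1.25)) / 3 = -17.5/3 = -5.8333
  s[W,W] = ((-1.25)·(-1.25) + (3.75)·(3.75) + (-1.25)·(-1.25) + (-1.25)·(-1.25)) / 3 = 18.75/3 = 6.25
  Sample standard deviations s_i = √(s[i,i]):
  s(U) = √(2.25) = 1.5
  s(V) = √(5.6667) = 2.3805
  s(W) = √(6.25) = 2.5

Step 3 — r_{ij} = s_{ij} / (s_i · s_j):
  r[U,U] = 1 (diagonal).
  r[U,V] = -1.5 / (1.5 · 2.3805) = -1.5 / 3.5707 = -0.4201
  r[U,W] = 2.0833 / (1.5 · 2.5) = 2.0833 / 3.75 = 0.5556
  r[V,V] = 1 (diagonal).
  r[V,W] = -5.8333 / (2.3805 · 2.5) = -5.8333 / 5.9512 = -0.9802
  r[W,W] = 1 (diagonal).

R is symmetric with unit diagonal. Assembling:

R = [[1, -0.4201, 0.5556],
 [-0.4201, 1, -0.9802],
 [0.5556, -0.9802, 1]]


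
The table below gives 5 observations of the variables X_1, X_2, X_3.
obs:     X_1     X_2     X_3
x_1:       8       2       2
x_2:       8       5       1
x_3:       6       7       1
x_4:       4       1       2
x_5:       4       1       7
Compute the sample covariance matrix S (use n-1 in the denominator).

Step 1 — column means:
  mean(X_1) = (8 + 8 + 6 + 4 + 4) / 5 = 30/5 = 6
  mean(X_2) = (2 + 5 + 7 + 1 + 1) / 5 = 16/5 = 3.2
  mean(X_3) = (2 + 1 + 1 + 2 + 7) / 5 = 13/5 = 2.6

Step 2 — sample covariance S[i,j] = (1/(n-1)) · Σ_k (x_{k,i} - mean_i) · (x_{k,j} - mean_j), with n-1 = 4.
  S[X_1,X_1] = ((2)·(2) + (2)·(2) + (0)·(0) + (-2)·(-2) + (-2)·(-2)) / 4 = 16/4 = 4
  S[X_1,X_2] = ((2)·(-1.2) + (2)·(1.8) + (0)·(3.8) + (-2)·(-2.2) + (-2)·(-2.2)) / 4 = 10/4 = 2.5
  S[X_1,X_3] = ((2)·(-0.6) + (2)·(-1.6) + (0)·(-1.6) + (-2)·(-0.6) + (-2)·(4.4)) / 4 = -12/4 = -3
  S[X_2,X_2] = ((-1.2)·(-1.2) + (1.8)·(1.8) + (3.8)·(3.8) + (-2.2)·(-2.2) + (-2.2)·(-2.2)) / 4 = 28.8/4 = 7.2
  S[X_2,X_3] = ((-1.2)·(-0.6) + (1.8)·(-1.6) + (3.8)·(-1.6) + (-2.2)·(-0.6) + (-2.2)·(4.4)) / 4 = -16.6/4 = -4.15
  S[X_3,X_3] = ((-0.6)·(-0.6) + (-1.6)·(-1.6) + (-1.6)·(-1.6) + (-0.6)·(-0.6) + (4.4)·(4.4)) / 4 = 25.2/4 = 6.3

S is symmetric (S[j,i] = S[i,j]). Assembling:

S = [[4, 2.5, -3],
 [2.5, 7.2, -4.15],
 [-3, -4.15, 6.3]]


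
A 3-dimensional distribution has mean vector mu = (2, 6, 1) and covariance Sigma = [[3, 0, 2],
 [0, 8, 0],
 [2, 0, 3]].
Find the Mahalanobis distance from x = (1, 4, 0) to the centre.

Step 1 — centre the observation: (x - mu) = (-1, -2, -1).

Step 2 — invert Sigma (cofactor / det for 3×3, or solve directly):
  Sigma^{-1} = [[0.6, 0, -0.4],
 [0, 0.125, 0],
 [-0.4, 0, 0.6]].

Step 3 — form the quadratic (x - mu)^T · Sigma^{-1} · (x - mu):
  Sigma^{-1} · (x - mu) = (-0.2, -0.25, -0.2).
  (x - mu)^T · [Sigma^{-1} · (x - mu)] = (-1)·(-0.2) + (-2)·(-0.25) + (-1)·(-0.2) = 0.9.

Step 4 — take square root: d = √(0.9) ≈ 0.9487.

d(x, mu) = √(0.9) ≈ 0.9487


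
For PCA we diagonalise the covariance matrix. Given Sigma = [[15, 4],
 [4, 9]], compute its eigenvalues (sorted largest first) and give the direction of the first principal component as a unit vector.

Step 1 — characteristic polynomial of 2×2 Sigma:
  det(Sigma - λI) = λ² - trace · λ + det = 0.
  trace = 15 + 9 = 24, det = 15·9 - (4)² = 119.
Step 2 — discriminant:
  Δ = trace² - 4·det = 576 - 476 = 100.
Step 3 — eigenvalues:
  λ = (trace ± √Δ)/2 = (24 ± 10)/2,
  λ_1 = 17,  λ_2 = 7.

Step 4 — unit eigenvector for λ_1: solve (Sigma - λ_1 I)v = 0. First row:
  (15 - 17)·v_x + (4)·v_y = 0, i.e. (-2)·v_x + (4)·v_y = 0,
  so v ∝ (b, λ_1 - a) = (4, 2) = u.
  ||u|| = √((4)² + (2)²) = √(20) ≈ 4.4721,
  v_1 = u/||u|| ≈ (0.8944, 0.4472) (||v_1|| = 1).

λ_1 = 17,  λ_2 = 7;  v_1 ≈ (0.8944, 0.4472)


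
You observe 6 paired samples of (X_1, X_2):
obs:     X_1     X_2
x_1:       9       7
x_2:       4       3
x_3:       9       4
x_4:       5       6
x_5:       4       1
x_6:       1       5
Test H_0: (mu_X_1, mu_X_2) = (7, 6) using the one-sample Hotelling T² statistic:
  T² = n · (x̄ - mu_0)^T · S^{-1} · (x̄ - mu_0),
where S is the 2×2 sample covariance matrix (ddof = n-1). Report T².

Step 1 — sample mean vector:
  mean(X_1) = (9 + 4 + 9 + 5 + 4 + 1) / 6 = 32/6 = 5.3333
  mean(X_2) = (7 + 3 + 4 + 6 + 1 + 5) / 6 = 26/6 = 4.3333
  x̄ = (5.3333, 4.3333),  deviation x̄ - mu_0 = (5.3333, 4.3333) - (7, 6) = (-1.6667, -1.6667).

Step 2 — sample covariance matrix, S[i,j] = (1/(n-1)) · Σ_k (x_{k,i} - mean_i) · (x_{k,j} - mean_j), divisor n-1 = 5:
  S[X_1,X_1] = ((3.6667)·(3.6667) + (-1.3333)·(-1.3333) + (3.6667)·(3.6667) + (-0.3333)·(-0.3333) + (-1.3333)·(-1.3333) + (-4.3333)·(-4.3333)) / 5 = 49.3333/5 = 9.8667
  S[X_1,X_2] = ((3.6667)·(2.6667) + (-1.3333)·(-1.3333) + (3.6667)·(-0.3333) + (-0.3333)·(1.6667) + (-1.3333)·(-3.3333) + (-4.3333)·(0.6667)) / 5 = 11.3333/5 = 2.2667
  S[X_2,X_2] = ((2.6667)·(2.6667) + (-1.3333)·(-1.3333) + (-0.3333)·(-0.3333) + (1.6667)·(1.6667) + (-3.3333)·(-3.3333) + (0.6667)·(0.6667)) / 5 = 23.3333/5 = 4.6667
  S = [[9.8667, 2.2667],
 [2.2667, 4.6667]].

Step 3 — invert S. det(S) = 9.8667·4.6667 - (2.2667)² = 40.9067.
  S^{-1} = (1/det) · [[d, -b], [-b, a]] = [[0.1141, -0.0554],
 [-0.0554, 0.2412]].

Step 4 — quadratic form (x̄ - mu_0)^T · S^{-1} · (x̄ - mu_0):
  S^{-1} · (x̄ - mu_0) = (-0.0978, -0.3096),
  (x̄ - mu_0)^T · [...] = (-1.6667)·(-0.0978) + (-1.6667)·(-0.3096) = 0.6791.

Step 5 — scale by n: T² = 6 · 0.6791 = 4.0743.

T² ≈ 4.0743


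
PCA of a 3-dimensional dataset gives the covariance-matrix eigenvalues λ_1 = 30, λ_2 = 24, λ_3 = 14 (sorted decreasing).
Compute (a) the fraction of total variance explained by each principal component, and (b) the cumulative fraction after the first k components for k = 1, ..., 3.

Step 1 — total variance = trace(Sigma) = Σ λ_i = 30 + 24 + 14 = 68.

Step 2 — fraction explained by component i = λ_i / Σ λ:
  PC1: 30/68 = 0.4412
  PC2: 24/68 = 0.3529
  PC3: 14/68 = 0.2059

Step 3 — cumulative fraction after k components = (λ_1 + ... + λ_k) / Σ λ:
  k = 1: 30/68 = 0.4412
  k = 2: (30 + 24)/68 = 54/68 = 0.7941
  k = 3: (30 + 24 + 14)/68 = 68/68 = 1

Summary (fraction, with percent):

explained: PC1 0.4412 (44.12%), PC2 0.3529 (35.29%), PC3 0.2059 (20.59%);  cumulative: 0.4412, 0.7941, 1


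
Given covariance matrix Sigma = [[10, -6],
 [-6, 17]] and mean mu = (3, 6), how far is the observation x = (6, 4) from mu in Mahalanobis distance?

Step 1 — centre the observation: (x - mu) = (3, -2).

Step 2 — invert Sigma. det(Sigma) = 10·17 - (-6)² = 134.
  Sigma^{-1} = (1/det) · [[d, -b], [-b, a]] = [[0.1269, 0.0448],
 [0.0448, 0.0746]].

Step 3 — form the quadratic (x - mu)^T · Sigma^{-1} · (x - mu):
  Sigma^{-1} · (x - mu) = (0.291, -0.0149).
  (x - mu)^T · [Sigma^{-1} · (x - mu)] = (3)·(0.291) + (-2)·(-0.0149) = 0.903.

Step 4 — take square root: d = √(0.903) ≈ 0.9503.

d(x, mu) = √(0.903) ≈ 0.9503


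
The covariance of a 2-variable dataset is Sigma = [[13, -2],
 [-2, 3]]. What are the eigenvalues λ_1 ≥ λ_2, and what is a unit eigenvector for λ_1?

Step 1 — characteristic polynomial of 2×2 Sigma:
  det(Sigma - λI) = λ² - trace · λ + det = 0.
  trace = 13 + 3 = 16, det = 13·3 - (-2)² = 35.
Step 2 — discriminant:
  Δ = trace² - 4·det = 256 - 140 = 116.
Step 3 — eigenvalues:
  λ = (trace ± √Δ)/2 = (16 ± 10.7703)/2,
  λ_1 = 13.3852,  λ_2 = 2.6148.

Step 4 — unit eigenvector for λ_1: solve (Sigma - λ_1 I)v = 0. First row:
  (13 - 13.3852)·v_x + (-2)·v_y = 0, i.e. (-0.3852)·v_x + (-2)·v_y = 0,
  so v ∝ (b, λ_1 - a) = (-2, 0.3852); multiply by -1 so the first entry is positive: u = (2, -0.3852).
  ||u|| = √((2)² + (-0.3852)²) = √(4.1484) ≈ 2.0368,
  v_1 = u/||u|| ≈ (0.982, -0.1891) (||v_1|| = 1).

λ_1 = 13.3852,  λ_2 = 2.6148;  v_1 ≈ (0.982, -0.1891)


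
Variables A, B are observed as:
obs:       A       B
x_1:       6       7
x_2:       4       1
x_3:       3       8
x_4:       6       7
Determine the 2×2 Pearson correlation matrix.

Step 1 — column means:
  mean(A) = (6 + 4 + 3 + 6) / 4 = 19/4 = 4.75
  mean(B) = (7 + 1 + 8 + 7) / 4 = 23/4 = 5.75

Step 2 — sample variances and covariances s[i,j] = (1/(n-1)) · Σ_k (x_{k,i} - mean_i) · (x_{k,j} - mean_j), with n-1 = 3:
  s[A,A] = ((1.25)·(1.25) + (-0.75)·(-0.75) + (-1.75)·(-1.75) + (1.25)·(1.25)) / 3 = 6.75/3 = 2.25
  s[A,B] = ((1.25)·(1.25) + (-0.75)·(-4.75) + (-1.75)·(2.25) + (1.25)·(1.25)) / 3 = 2.75/3 = 0.9167
  s[B,B] = ((1.25)·(1.25) + (-4.75)·(-4.75) + (2.25)·(2.25) + (1.25)·(1.25)) / 3 = 30.75/3 = 10.25
  Sample standard deviations s_i = √(s[i,i]):
  s(A) = √(2.25) = 1.5
  s(B) = √(10.25) = 3.2016

Step 3 — r_{ij} = s_{ij} / (s_i · s_j):
  r[A,A] = 1 (diagonal).
  r[A,B] = 0.9167 / (1.5 · 3.2016) = 0.9167 / 4.8023 = 0.1909
  r[B,B] = 1 (diagonal).

R is symmetric with unit diagonal. Assembling:

R = [[1, 0.1909],
 [0.1909, 1]]


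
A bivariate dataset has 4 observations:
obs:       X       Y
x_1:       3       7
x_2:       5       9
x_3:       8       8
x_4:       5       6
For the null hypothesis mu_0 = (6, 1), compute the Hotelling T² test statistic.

Step 1 — sample mean vector:
  mean(X) = (3 + 5 + 8 + 5) / 4 = 21/4 = 5.25
  mean(Y) = (7 + 9 + 8 + 6) / 4 = 30/4 = 7.5
  x̄ = (5.25, 7.5),  deviation x̄ - mu_0 = (5.25, 7.5) - (6, 1) = (-0.75, 6.5).

Step 2 — sample covariance matrix, S[i,j] = (1/(n-1)) · Σ_k (x_{k,i} - mean_i) · (x_{k,j} - mean_j), divisor n-1 = 3:
  S[X,X] = ((-2.25)·(-2.25) + (-0.25)·(-0.25) + (2.75)·(2.75) + (-0.25)·(-0.25)) / 3 = 12.75/3 = 4.25
  S[X,Y] = ((-2.25)·(-0.5) + (-0.25)·(1.5) + (2.75)·(0.5) + (-0.25)·(-1.5)) / 3 = 2.5/3 = 0.8333
  S[Y,Y] = ((-0.5)·(-0.5) + (1.5)·(1.5) + (0.5)·(0.5) + (-1.5)·(-1.5)) / 3 = 5/3 = 1.6667
  S = [[4.25, 0.8333],
 [0.8333, 1.6667]].

Step 3 — invert S. det(S) = 4.25·1.6667 - (0.8333)² = 6.3889.
  S^{-1} = (1/det) · [[d, -b], [-b, a]] = [[0.2609, -0.1304],
 [-0.1304, 0.6652]].

Step 4 — quadratic form (x̄ - mu_0)^T · S^{-1} · (x̄ - mu_0):
  S^{-1} · (x̄ - mu_0) = (-1.0435, 4.4217),
  (x̄ - mu_0)^T · [...] = (-0.75)·(-1.0435) + (6.5)·(4.4217) = 29.5239.

Step 5 — scale by n: T² = 4 · 29.5239 = 118.0957.

T² ≈ 118.0957


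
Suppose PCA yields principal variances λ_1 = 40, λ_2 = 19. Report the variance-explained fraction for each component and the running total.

Step 1 — total variance = trace(Sigma) = Σ λ_i = 40 + 19 = 59.

Step 2 — fraction explained by component i = λ_i / Σ λ:
  PC1: 40/59 = 0.678
  PC2: 19/59 = 0.322

Step 3 — cumulative fraction after k components = (λ_1 + ... + λ_k) / Σ λ:
  k = 1: 40/59 = 0.678
  k = 2: (40 + 19)/59 = 59/59 = 1

Summary (fraction, with percent):

explained: PC1 0.678 (67.8%), PC2 0.322 (32.2%);  cumulative: 0.678, 1


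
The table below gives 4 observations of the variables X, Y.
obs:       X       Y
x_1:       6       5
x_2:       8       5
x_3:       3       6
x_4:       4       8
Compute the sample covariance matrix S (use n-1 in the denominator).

Step 1 — column means:
  mean(X) = (6 + 8 + 3 + 4) / 4 = 21/4 = 5.25
  mean(Y) = (5 + 5 + 6 + 8) / 4 = 24/4 = 6

Step 2 — sample covariance S[i,j] = (1/(n-1)) · Σ_k (x_{k,i} - mean_i) · (x_{k,j} - mean_j), with n-1 = 3.
  S[X,X] = ((0.75)·(0.75) + (2.75)·(2.75) + (-2.25)·(-2.25) + (-1.25)·(-1.25)) / 3 = 14.75/3 = 4.9167
  S[X,Y] = ((0.75)·(-1) + (2.75)·(-1) + (-2.25)·(0) + (-1.25)·(2)) / 3 = -6/3 = -2
  S[Y,Y] = ((-1)·(-1) + (-1)·(-1) + (0)·(0) + (2)·(2)) / 3 = 6/3 = 2

S is symmetric (S[j,i] = S[i,j]). Assembling:

S = [[4.9167, -2],
 [-2, 2]]


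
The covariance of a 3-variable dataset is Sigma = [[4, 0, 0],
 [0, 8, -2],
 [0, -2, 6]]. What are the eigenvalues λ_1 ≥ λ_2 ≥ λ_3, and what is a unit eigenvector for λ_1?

Step 1 — characteristic polynomial p(λ) = det(λI - Sigma) = λ³ - tr·λ² + c_1·λ - det, where tr = trace, c_1 = sum of the principal 2×2 minors, det = det(Sigma):
  tr = 4 + 8 + 6 = 18,
  c_1 = (4·8 - (0)²) + (4·6 - (0)²) + (8·6 - (-2)²) = 32 + 24 + 44 = 100,
  det = 4·(8·6 - (-2)²) - (0)·((0)·6 - (-2)·(0)) + (0)·((0)·(-2) - 8·(0)) = 4·(44) - (0)·(0) + (0)·(0) = 176.
  So p(λ) = λ³ - 18λ² + 100λ - 176.
Step 2 — look for an integer root (rational root theorem: any rational root is an integer divisor of 176). Testing λ = 4:
  p(4) = 64 - 288 + 400 - 176 = 0  ✓
  Dividing out (λ - 4): p(λ) = (λ - 4)(λ² - 14λ + 44).
Step 3 — remaining eigenvalues from the quadratic λ² - 14λ + 44 = 0:
  Δ = 14² - 4·44 = 196 - 176 = 20,  λ = (14 ± √20)/2 = (14 ± 4.4721)/2 ≈ 9.2361 or 4.7639.
  Sorted: λ_1 = 9.2361,  λ_2 = 4.7639,  λ_3 = 4  (check: sum = 18 = tr ✓).

Step 4 — unit eigenvector for λ_1 ≈ 9.2361: v spans the null space of (Sigma - λ_1 I), whose rows are
  r_1 = (-5.2361, 0, 0),  r_2 = (0, -1.2361, -2),  r_3 = (0, -2, -3.2361).
  v is orthogonal to every row, so take v ∝ r_1 × r_2 = ((0)·(-2) - (0)·(-1.2361), (0)·(0) - (-5.2361)·(-2), (-5.2361)·(-1.2361) - (0)·(0)) ≈ (0, -10.4721, 6.4721).
  Rescale (multiply by -1 so the first nonzero entry is positive): u = (0, 10.4721, -6.4721).
  ||u|| = √((0)² + (10.4721)² + (-6.4721)²) = √(151.5542) ≈ 12.3107,  v_1 = u/||u|| ≈ (0, 0.8507, -0.5257) (||v_1|| = 1).

λ_1 = 9.2361,  λ_2 = 4.7639,  λ_3 = 4;  v_1 ≈ (0, 0.8507, -0.5257)


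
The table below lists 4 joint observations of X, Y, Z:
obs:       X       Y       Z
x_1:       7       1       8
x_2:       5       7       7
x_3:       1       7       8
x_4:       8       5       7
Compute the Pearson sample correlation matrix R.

Step 1 — column means:
  mean(X) = (7 + 5 + 1 + 8) / 4 = 21/4 = 5.25
  mean(Y) = (1 + 7 + 7 + 5) / 4 = 20/4 = 5
  mean(Z) = (8 + 7 + 8 + 7) / 4 = 30/4 = 7.5

Step 2 — sample variances and covariances s[i,j] = (1/(n-1)) · Σ_k (x_{k,i} - mean_i) · (x_{k,j} - mean_j), with n-1 = 3:
  s[X,X] = ((1.75)·(1.75) + (-0.25)·(-0.25) + (-4.25)·(-4.25) + (2.75)·(2.75)) / 3 = 28.75/3 = 9.5833
  s[X,Y] = ((1.75)·(-4) + (-0.25)·(2) + (-4.25)·(2) + (2.75)·(0)) / 3 = -16/3 = -5.3333
  s[X,Z] = ((1.75)·(0.5) + (-0.25)·(-0.5) + (-4.25)·(0.5) + (2.75)·(-0.5)) / 3 = -2.5/3 = -0.8333
  s[Y,Y] = ((-4)·(-4) + (2)·(2) + (2)·(2) + (0)·(0)) / 3 = 24/3 = 8
  s[Y,Z] = ((-4)·(0.5) + (2)·(-0.5) + (2)·(0.5) + (0)·(-0.5)) / 3 = -2/3 = -0.6667
  s[Z,Z] = ((0.5)·(0.5) + (-0.5)·(-0.5) + (0.5)·(0.5) + (-0.5)·(-0.5)) / 3 = 1/3 = 0.3333
  Sample standard deviations s_i = √(s[i,i]):
  s(X) = √(9.5833) = 3.0957
  s(Y) = √(8) = 2.8284
  s(Z) = √(0.3333) = 0.5774

Step 3 — r_{ij} = s_{ij} / (s_i · s_j):
  r[X,X] = 1 (diagonal).
  r[X,Y] = -5.3333 / (3.0957 · 2.8284) = -5.3333 / 8.756 = -0.6091
  r[X,Z] = -0.8333 / (3.0957 · 0.5774) = -0.8333 / 1.7873 = -0.4663
  r[Y,Y] = 1 (diagonal).
  r[Y,Z] = -0.6667 / (2.8284 · 0.5774) = -0.6667 / 1.633 = -0.4082
  r[Z,Z] = 1 (diagonal).

R is symmetric with unit diagonal. Assembling:

R = [[1, -0.6091, -0.4663],
 [-0.6091, 1, -0.4082],
 [-0.4663, -0.4082, 1]]


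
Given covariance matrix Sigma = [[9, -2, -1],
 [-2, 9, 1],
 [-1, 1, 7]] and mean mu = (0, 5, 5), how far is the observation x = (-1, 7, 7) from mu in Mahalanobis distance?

Step 1 — centre the observation: (x - mu) = (-1, 2, 2).

Step 2 — invert Sigma (cofactor / det for 3×3, or solve directly):
  Sigma^{-1} = [[0.1181, 0.0248, 0.0133],
 [0.0248, 0.1181, -0.0133],
 [0.0133, -0.0133, 0.1467]].

Step 3 — form the quadratic (x - mu)^T · Sigma^{-1} · (x - mu):
  Sigma^{-1} · (x - mu) = (-0.0419, 0.1848, 0.2533).
  (x - mu)^T · [Sigma^{-1} · (x - mu)] = (-1)·(-0.0419) + (2)·(0.1848) + (2)·(0.2533) = 0.9181.

Step 4 — take square root: d = √(0.9181) ≈ 0.9582.

d(x, mu) = √(0.9181) ≈ 0.9582


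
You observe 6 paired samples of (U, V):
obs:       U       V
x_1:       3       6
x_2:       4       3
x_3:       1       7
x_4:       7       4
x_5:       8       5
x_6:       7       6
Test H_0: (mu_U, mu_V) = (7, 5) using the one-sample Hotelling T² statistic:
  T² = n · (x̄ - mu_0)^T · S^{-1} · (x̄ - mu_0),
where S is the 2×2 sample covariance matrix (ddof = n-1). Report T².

Step 1 — sample mean vector:
  mean(U) = (3 + 4 + 1 + 7 + 8 + 7) / 6 = 30/6 = 5
  mean(V) = (6 + 3 + 7 + 4 + 5 + 6) / 6 = 31/6 = 5.1667
  x̄ = (5, 5.1667),  deviation x̄ - mu_0 = (5, 5.1667) - (7, 5) = (-2, 0.1667).

Step 2 — sample covariance matrix, S[i,j] = (1/(n-1)) · Σ_k (x_{k,i} - mean_i) · (x_{k,j} - mean_j), divisor n-1 = 5:
  S[U,U] = ((-2)·(-2) + (-1)·(-1) + (-4)·(-4) + (2)·(2) + (3)·(3) + (2)·(2)) / 5 = 38/5 = 7.6
  S[U,V] = ((-2)·(0.8333) + (-1)·(-2.1667) + (-4)·(1.8333) + (2)·(-1.1667) + (3)·(-0.1667) + (2)·(0.8333)) / 5 = -8/5 = -1.6
  S[V,V] = ((0.8333)·(0.8333) + (-2.1667)·(-2.1667) + (1.8333)·(1.8333) + (-1.1667)·(-1.1667) + (-0.1667)·(-0.1667) + (0.8333)·(0.8333)) / 5 = 10.8333/5 = 2.1667
  S = [[7.6, -1.6],
 [-1.6, 2.1667]].

Step 3 — invert S. det(S) = 7.6·2.1667 - (-1.6)² = 13.9067.
  S^{-1} = (1/det) · [[d, -b], [-b, a]] = [[0.1558, 0.1151],
 [0.1151, 0.5465]].

Step 4 — quadratic form (x̄ - mu_0)^T · S^{-1} · (x̄ - mu_0):
  S^{-1} · (x̄ - mu_0) = (-0.2924, -0.139),
  (x̄ - mu_0)^T · [...] = (-2)·(-0.2924) + (0.1667)·(-0.139) = 0.5617.

Step 5 — scale by n: T² = 6 · 0.5617 = 3.3701.

T² ≈ 3.3701


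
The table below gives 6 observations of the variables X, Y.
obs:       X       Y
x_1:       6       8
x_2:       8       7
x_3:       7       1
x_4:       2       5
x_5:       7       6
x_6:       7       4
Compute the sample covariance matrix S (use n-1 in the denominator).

Step 1 — column means:
  mean(X) = (6 + 8 + 7 + 2 + 7 + 7) / 6 = 37/6 = 6.1667
  mean(Y) = (8 + 7 + 1 + 5 + 6 + 4) / 6 = 31/6 = 5.1667

Step 2 — sample covariance S[i,j] = (1/(n-1)) · Σ_k (x_{k,i} - mean_i) · (x_{k,j} - mean_j), with n-1 = 5.
  S[X,X] = ((-0.1667)·(-0.1667) + (1.8333)·(1.8333) + (0.8333)·(0.8333) + (-4.1667)·(-4.1667) + (0.8333)·(0.8333) + (0.8333)·(0.8333)) / 5 = 22.8333/5 = 4.5667
  S[X,Y] = ((-0.1667)·(2.8333) + (1.8333)·(1.8333) + (0.8333)·(-4.1667) + (-4.1667)·(-0.1667) + (0.8333)·(0.8333) + (0.8333)·(-1.1667)) / 5 = -0.1667/5 = -0.0333
  S[Y,Y] = ((2.8333)·(2.8333) + (1.8333)·(1.8333) + (-4.1667)·(-4.1667) + (-0.1667)·(-0.1667) + (0.8333)·(0.8333) + (-1.1667)·(-1.1667)) / 5 = 30.8333/5 = 6.1667

S is symmetric (S[j,i] = S[i,j]). Assembling:

S = [[4.5667, -0.0333],
 [-0.0333, 6.1667]]


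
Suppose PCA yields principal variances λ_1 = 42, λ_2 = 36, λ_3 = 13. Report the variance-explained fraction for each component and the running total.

Step 1 — total variance = trace(Sigma) = Σ λ_i = 42 + 36 + 13 = 91.

Step 2 — fraction explained by component i = λ_i / Σ λ:
  PC1: 42/91 = 0.4615
  PC2: 36/91 = 0.3956
  PC3: 13/91 = 0.1429

Step 3 — cumulative fraction after k components = (λ_1 + ... + λ_k) / Σ λ:
  k = 1: 42/91 = 0.4615
  k = 2: (42 + 36)/91 = 78/91 = 0.8571
  k = 3: (42 + 36 + 13)/91 = 91/91 = 1

Summary (fraction, with percent):

explained: PC1 0.4615 (46.15%), PC2 0.3956 (39.56%), PC3 0.1429 (14.29%);  cumulative: 0.4615, 0.8571, 1


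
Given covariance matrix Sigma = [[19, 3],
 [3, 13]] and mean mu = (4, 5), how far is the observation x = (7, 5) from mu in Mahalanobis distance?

Step 1 — centre the observation: (x - mu) = (3, 0).

Step 2 — invert Sigma. det(Sigma) = 19·13 - (3)² = 238.
  Sigma^{-1} = (1/det) · [[d, -b], [-b, a]] = [[0.0546, -0.0126],
 [-0.0126, 0.0798]].

Step 3 — form the quadratic (x - mu)^T · Sigma^{-1} · (x - mu):
  Sigma^{-1} · (x - mu) = (0.1639, -0.0378).
  (x - mu)^T · [Sigma^{-1} · (x - mu)] = (3)·(0.1639) + (0)·(-0.0378) = 0.4916.

Step 4 — take square root: d = √(0.4916) ≈ 0.7011.

d(x, mu) = √(0.4916) ≈ 0.7011


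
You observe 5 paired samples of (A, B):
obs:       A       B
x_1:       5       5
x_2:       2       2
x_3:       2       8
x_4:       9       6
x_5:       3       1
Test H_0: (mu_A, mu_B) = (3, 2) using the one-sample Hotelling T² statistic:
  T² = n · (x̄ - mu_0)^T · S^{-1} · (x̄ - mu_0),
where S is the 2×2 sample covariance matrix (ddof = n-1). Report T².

Step 1 — sample mean vector:
  mean(A) = (5 + 2 + 2 + 9 + 3) / 5 = 21/5 = 4.2
  mean(B) = (5 + 2 + 8 + 6 + 1) / 5 = 22/5 = 4.4
  x̄ = (4.2, 4.4),  deviation x̄ - mu_0 = (4.2, 4.4) - (3, 2) = (1.2, 2.4).

Step 2 — sample covariance matrix, S[i,j] = (1/(n-1)) · Σ_k (x_{k,i} - mean_i) · (x_{k,j} - mean_j), divisor n-1 = 4:
  S[A,A] = ((0.8)·(0.8) + (-2.2)·(-2.2) + (-2.2)·(-2.2) + (4.8)·(4.8) + (-1.2)·(-1.2)) / 4 = 34.8/4 = 8.7
  S[A,B] = ((0.8)·(0.6) + (-2.2)·(-2.4) + (-2.2)·(3.6) + (4.8)·(1.6) + (-1.2)·(-3.4)) / 4 = 9.6/4 = 2.4
  S[B,B] = ((0.6)·(0.6) + (-2.4)·(-2.4) + (3.6)·(3.6) + (1.6)·(1.6) + (-3.4)·(-3.4)) / 4 = 33.2/4 = 8.3
  S = [[8.7, 2.4],
 [2.4, 8.3]].

Step 3 — invert S. det(S) = 8.7·8.3 - (2.4)² = 66.45.
  S^{-1} = (1/det) · [[d, -b], [-b, a]] = [[0.1249, -0.0361],
 [-0.0361, 0.1309]].

Step 4 — quadratic form (x̄ - mu_0)^T · S^{-1} · (x̄ - mu_0):
  S^{-1} · (x̄ - mu_0) = (0.0632, 0.2709),
  (x̄ - mu_0)^T · [...] = (1.2)·(0.0632) + (2.4)·(0.2709) = 0.726.

Step 5 — scale by n: T² = 5 · 0.726 = 3.6298.

T² ≈ 3.6298


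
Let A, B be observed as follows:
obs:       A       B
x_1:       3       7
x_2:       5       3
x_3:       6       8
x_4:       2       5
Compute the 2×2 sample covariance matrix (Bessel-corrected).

Step 1 — column means:
  mean(A) = (3 + 5 + 6 + 2) / 4 = 16/4 = 4
  mean(B) = (7 + 3 + 8 + 5) / 4 = 23/4 = 5.75

Step 2 — sample covariance S[i,j] = (1/(n-1)) · Σ_k (x_{k,i} - mean_i) · (x_{k,j} - mean_j), with n-1 = 3.
  S[A,A] = ((-1)·(-1) + (1)·(1) + (2)·(2) + (-2)·(-2)) / 3 = 10/3 = 3.3333
  S[A,B] = ((-1)·(1.25) + (1)·(-2.75) + (2)·(2.25) + (-2)·(-0.75)) / 3 = 2/3 = 0.6667
  S[B,B] = ((1.25)·(1.25) + (-2.75)·(-2.75) + (2.25)·(2.25) + (-0.75)·(-0.75)) / 3 = 14.75/3 = 4.9167

S is symmetric (S[j,i] = S[i,j]). Assembling:

S = [[3.3333, 0.6667],
 [0.6667, 4.9167]]


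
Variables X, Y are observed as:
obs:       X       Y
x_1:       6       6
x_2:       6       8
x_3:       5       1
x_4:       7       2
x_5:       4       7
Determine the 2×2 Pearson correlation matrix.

Step 1 — column means:
  mean(X) = (6 + 6 + 5 + 7 + 4) / 5 = 28/5 = 5.6
  mean(Y) = (6 + 8 + 1 + 2 + 7) / 5 = 24/5 = 4.8

Step 2 — sample variances and covariances s[i,j] = (1/(n-1)) · Σ_k (x_{k,i} - mean_i) · (x_{k,j} - mean_j), with n-1 = 4:
  s[X,X] = ((0.4)·(0.4) + (0.4)·(0.4) + (-0.6)·(-0.6) + (1.4)·(1.4) + (-1.6)·(-1.6)) / 4 = 5.2/4 = 1.3
  s[X,Y] = ((0.4)·(1.2) + (0.4)·(3.2) + (-0.6)·(-3.8) + (1.4)·(-2.8) + (-1.6)·(2.2)) / 4 = -3.4/4 = -0.85
  s[Y,Y] = ((1.2)·(1.2) + (3.2)·(3.2) + (-3.8)·(-3.8) + (-2.8)·(-2.8) + (2.2)·(2.2)) / 4 = 38.8/4 = 9.7
  Sample standard deviations s_i = √(s[i,i]):
  s(X) = √(1.3) = 1.1402
  s(Y) = √(9.7) = 3.1145

Step 3 — r_{ij} = s_{ij} / (s_i · s_j):
  r[X,X] = 1 (diagonal).
  r[X,Y] = -0.85 / (1.1402 · 3.1145) = -0.85 / 3.5511 = -0.2394
  r[Y,Y] = 1 (diagonal).

R is symmetric with unit diagonal. Assembling:

R = [[1, -0.2394],
 [-0.2394, 1]]


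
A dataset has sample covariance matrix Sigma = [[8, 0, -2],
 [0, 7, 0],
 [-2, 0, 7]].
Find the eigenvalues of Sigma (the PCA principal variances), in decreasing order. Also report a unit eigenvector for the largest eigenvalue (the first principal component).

Step 1 — characteristic polynomial p(λ) = det(λI - Sigma) = λ³ - tr·λ² + c_1·λ - det, where tr = trace, c_1 = sum of the principal 2×2 minors, det = det(Sigma):
  tr = 8 + 7 + 7 = 22,
  c_1 = (8·7 - (0)²) + (8·7 - (-2)²) + (7·7 - (0)²) = 56 + 52 + 49 = 157,
  det = 8·(7·7 - (0)²) - (0)·((0)·7 - (0)·(-2)) + (-2)·((0)·(0) - 7·(-2)) = 8·(49) - (0)·(0) + (-2)·(14) = 364.
  So p(λ) = λ³ - 22λ² + 157λ - 364.
Step 2 — look for an integer root (rational root theorem: any rational root is an integer divisor of 364). Testing λ = 7:
  p(7) = 343 - 1078 + 1099 - 364 = 0  ✓
  Dividing out (λ - 7): p(λ) = (λ - 7)(λ² - 15λ + 52).
Step 3 — remaining eigenvalues from the quadratic λ² - 15λ + 52 = 0:
  Δ = 15² - 4·52 = 225 - 208 = 17,  λ = (15 ± √17)/2 = (15 ± 4.1231)/2 ≈ 9.5616 or 5.4384.
  Sorted: λ_1 = 9.5616,  λ_2 = 7,  λ_3 = 5.4384  (check: sum = 22 = tr ✓).

Step 4 — unit eigenvector for λ_1 ≈ 9.5616: v spans the null space of (Sigma - λ_1 I), whose rows are
  r_1 = (-1.5616, 0, -2),  r_2 = (0, -2.5616, 0),  r_3 = (-2, 0, -2.5616).
  v is orthogonal to every row, so take v ∝ r_1 × r_2 = ((0)·(0) - (-2)·(-2.5616), (-2)·(0) - (-1.5616)·(0), (-1.5616)·(-2.5616) - (0)·(0)) ≈ (-5.1231, 0, 4).
  Rescale (multiply by -1 so the first nonzero entry is positive): u = (5.1231, 0, -4).
  ||u|| = √((5.1231)² + (0)² + (-4)²) = √(42.2462) ≈ 6.4997,  v_1 = u/||u|| ≈ (0.7882, 0, -0.6154) (||v_1|| = 1).

λ_1 = 9.5616,  λ_2 = 7,  λ_3 = 5.4384;  v_1 ≈ (0.7882, 0, -0.6154)


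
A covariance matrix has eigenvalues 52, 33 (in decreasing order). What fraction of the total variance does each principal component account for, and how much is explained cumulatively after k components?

Step 1 — total variance = trace(Sigma) = Σ λ_i = 52 + 33 = 85.

Step 2 — fraction explained by component i = λ_i / Σ λ:
  PC1: 52/85 = 0.6118
  PC2: 33/85 = 0.3882

Step 3 — cumulative fraction after k components = (λ_1 + ... + λ_k) / Σ λ:
  k = 1: 52/85 = 0.6118
  k = 2: (52 + 33)/85 = 85/85 = 1

Summary (fraction, with percent):

explained: PC1 0.6118 (61.18%), PC2 0.3882 (38.82%);  cumulative: 0.6118, 1


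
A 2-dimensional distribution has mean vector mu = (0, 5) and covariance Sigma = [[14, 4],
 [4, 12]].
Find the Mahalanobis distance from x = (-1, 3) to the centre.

Step 1 — centre the observation: (x - mu) = (-1, -2).

Step 2 — invert Sigma. det(Sigma) = 14·12 - (4)² = 152.
  Sigma^{-1} = (1/det) · [[d, -b], [-b, a]] = [[0.0789, -0.0263],
 [-0.0263, 0.0921]].

Step 3 — form the quadratic (x - mu)^T · Sigma^{-1} · (x - mu):
  Sigma^{-1} · (x - mu) = (-0.0263, -0.1579).
  (x - mu)^T · [Sigma^{-1} · (x - mu)] = (-1)·(-0.0263) + (-2)·(-0.1579) = 0.3421.

Step 4 — take square root: d = √(0.3421) ≈ 0.5849.

d(x, mu) = √(0.3421) ≈ 0.5849


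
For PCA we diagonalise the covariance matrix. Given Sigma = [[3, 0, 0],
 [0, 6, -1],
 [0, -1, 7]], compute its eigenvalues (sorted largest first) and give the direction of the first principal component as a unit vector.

Step 1 — characteristic polynomial p(λ) = det(λI - Sigma) = λ³ - tr·λ² + c_1·λ - det, where tr = trace, c_1 = sum of the principal 2×2 minors, det = det(Sigma):
  tr = 3 + 6 + 7 = 16,
  c_1 = (3·6 - (0)²) + (3·7 - (0)²) + (6·7 - (-1)²) = 18 + 21 + 41 = 80,
  det = 3·(6·7 - (-1)²) - (0)·((0)·7 - (-1)·(0)) + (0)·((0)·(-1) - 6·(0)) = 3·(41) - (0)·(0) + (0)·(0) = 123.
  So p(λ) = λ³ - 16λ² + 80λ - 123.
Step 2 — look for an integer root (rational root theorem: any rational root is an integer divisor of 123). Testing λ = 3:
  p(3) = 27 - 144 + 240 - 123 = 0  ✓
  Dividing out (λ - 3): p(λ) = (λ - 3)(λ² - 13λ + 41).
Step 3 — remaining eigenvalues from the quadratic λ² - 13λ + 41 = 0:
  Δ = 13² - 4·41 = 169 - 164 = 5,  λ = (13 ± √5)/2 = (13 ± 2.2361)/2 ≈ 7.618 or 5.382.
  Sorted: λ_1 = 7.618,  λ_2 = 5.382,  λ_3 = 3  (check: sum = 16 = tr ✓).

Step 4 — unit eigenvector for λ_1 ≈ 7.618: v spans the null space of (Sigma - λ_1 I), whose rows are
  r_1 = (-4.618, 0, 0),  r_2 = (0, -1.618, -1),  r_3 = (0, -1, -0.618).
  v is orthogonal to every row, so take v ∝ r_1 × r_2 = ((0)·(-1) - (0)·(-1.618), (0)·(0) - (-4.618)·(-1), (-4.618)·(-1.618) - (0)·(0)) ≈ (0, -4.618, 7.4721).
  Rescale (multiply by -1 so the first nonzero entry is positive): u = (0, 4.618, -7.4721).
  ||u|| = √((0)² + (4.618)² + (-7.4721)²) = √(77.1591) ≈ 8.784,  v_1 = u/||u|| ≈ (0, 0.5257, -0.8507) (||v_1|| = 1).

λ_1 = 7.618,  λ_2 = 5.382,  λ_3 = 3;  v_1 ≈ (0, 0.5257, -0.8507)


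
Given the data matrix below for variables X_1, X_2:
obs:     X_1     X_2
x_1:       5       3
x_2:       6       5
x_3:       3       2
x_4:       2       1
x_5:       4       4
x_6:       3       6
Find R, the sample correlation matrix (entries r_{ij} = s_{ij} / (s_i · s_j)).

Step 1 — column means:
  mean(X_1) = (5 + 6 + 3 + 2 + 4 + 3) / 6 = 23/6 = 3.8333
  mean(X_2) = (3 + 5 + 2 + 1 + 4 + 6) / 6 = 21/6 = 3.5

Step 2 — sample variances and covariances s[i,j] = (1/(n-1)) · Σ_k (x_{k,i} - mean_i) · (x_{k,j} - mean_j), with n-1 = 5:
  s[X_1,X_1] = ((1.1667)·(1.1667) + (2.1667)·(2.1667) + (-0.8333)·(-0.8333) + (-1.8333)·(-1.8333) + (0.1667)·(0.1667) + (-0.8333)·(-0.8333)) / 5 = 10.8333/5 = 2.1667
  s[X_1,X_2] = ((1.1667)·(-0.5) + (2.1667)·(1.5) + (-0.8333)·(-1.5) + (-1.8333)·(-2.5) + (0.1667)·(0.5) + (-0.8333)·(2.5)) / 5 = 6.5/5 = 1.3
  s[X_2,X_2] = ((-0.5)·(-0.5) + (1.5)·(1.5) + (-1.5)·(-1.5) + (-2.5)·(-2.5) + (0.5)·(0.5) + (2.5)·(2.5)) / 5 = 17.5/5 = 3.5
  Sample standard deviations s_i = √(s[i,i]):
  s(X_1) = √(2.1667) = 1.472
  s(X_2) = √(3.5) = 1.8708

Step 3 — r_{ij} = s_{ij} / (s_i · s_j):
  r[X_1,X_1] = 1 (diagonal).
  r[X_1,X_2] = 1.3 / (1.472 · 1.8708) = 1.3 / 2.7538 = 0.4721
  r[X_2,X_2] = 1 (diagonal).

R is symmetric with unit diagonal. Assembling:

R = [[1, 0.4721],
 [0.4721, 1]]


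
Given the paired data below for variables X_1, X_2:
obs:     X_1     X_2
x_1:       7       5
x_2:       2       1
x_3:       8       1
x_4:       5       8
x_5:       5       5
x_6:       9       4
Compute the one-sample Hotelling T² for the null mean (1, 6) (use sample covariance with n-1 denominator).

Step 1 — sample mean vector:
  mean(X_1) = (7 + 2 + 8 + 5 + 5 + 9) / 6 = 36/6 = 6
  mean(X_2) = (5 + 1 + 1 + 8 + 5 + 4) / 6 = 24/6 = 4
  x̄ = (6, 4),  deviation x̄ - mu_0 = (6, 4) - (1, 6) = (5, -2).

Step 2 — sample covariance matrix, S[i,j] = (1/(n-1)) · Σ_k (x_{k,i} - mean_i) · (x_{k,j} - mean_j), divisor n-1 = 5:
  S[X_1,X_1] = ((1)·(1) + (-4)·(-4) + (2)·(2) + (-1)·(-1) + (-1)·(-1) + (3)·(3)) / 5 = 32/5 = 6.4
  S[X_1,X_2] = ((1)·(1) + (-4)·(-3) + (2)·(-3) + (-1)·(4) + (-1)·(1) + (3)·(0)) / 5 = 2/5 = 0.4
  S[X_2,X_2] = ((1)·(1) + (-3)·(-3) + (-3)·(-3) + (4)·(4) + (1)·(1) + (0)·(0)) / 5 = 36/5 = 7.2
  S = [[6.4, 0.4],
 [0.4, 7.2]].

Step 3 — invert S. det(S) = 6.4·7.2 - (0.4)² = 45.92.
  S^{-1} = (1/det) · [[d, -b], [-b, a]] = [[0.1568, -0.0087],
 [-0.0087, 0.1394]].

Step 4 — quadratic form (x̄ - mu_0)^T · S^{-1} · (x̄ - mu_0):
  S^{-1} · (x̄ - mu_0) = (0.8014, -0.3223),
  (x̄ - mu_0)^T · [...] = (5)·(0.8014) + (-2)·(-0.3223) = 4.6516.

Step 5 — scale by n: T² = 6 · 4.6516 = 27.9094.

T² ≈ 27.9094


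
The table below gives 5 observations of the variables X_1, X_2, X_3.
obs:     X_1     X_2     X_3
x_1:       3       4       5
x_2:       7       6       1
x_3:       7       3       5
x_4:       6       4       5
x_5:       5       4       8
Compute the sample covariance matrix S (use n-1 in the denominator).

Step 1 — column means:
  mean(X_1) = (3 + 7 + 7 + 6 + 5) / 5 = 28/5 = 5.6
  mean(X_2) = (4 + 6 + 3 + 4 + 4) / 5 = 21/5 = 4.2
  mean(X_3) = (5 + 1 + 5 + 5 + 8) / 5 = 24/5 = 4.8

Step 2 — sample covariance S[i,j] = (1/(n-1)) · Σ_k (x_{k,i} - mean_i) · (x_{k,j} - mean_j), with n-1 = 4.
  S[X_1,X_1] = ((-2.6)·(-2.6) + (1.4)·(1.4) + (1.4)·(1.4) + (0.4)·(0.4) + (-0.6)·(-0.6)) / 4 = 11.2/4 = 2.8
  S[X_1,X_2] = ((-2.6)·(-0.2) + (1.4)·(1.8) + (1.4)·(-1.2) + (0.4)·(-0.2) + (-0.6)·(-0.2)) / 4 = 1.4/4 = 0.35
  S[X_1,X_3] = ((-2.6)·(0.2) + (1.4)·(-3.8) + (1.4)·(0.2) + (0.4)·(0.2) + (-0.6)·(3.2)) / 4 = -7.4/4 = -1.85
  S[X_2,X_2] = ((-0.2)·(-0.2) + (1.8)·(1.8) + (-1.2)·(-1.2) + (-0.2)·(-0.2) + (-0.2)·(-0.2)) / 4 = 4.8/4 = 1.2
  S[X_2,X_3] = ((-0.2)·(0.2) + (1.8)·(-3.8) + (-1.2)·(0.2) + (-0.2)·(0.2) + (-0.2)·(3.2)) / 4 = -7.8/4 = -1.95
  S[X_3,X_3] = ((0.2)·(0.2) + (-3.8)·(-3.8) + (0.2)·(0.2) + (0.2)·(0.2) + (3.2)·(3.2)) / 4 = 24.8/4 = 6.2

S is symmetric (S[j,i] = S[i,j]). Assembling:

S = [[2.8, 0.35, -1.85],
 [0.35, 1.2, -1.95],
 [-1.85, -1.95, 6.2]]


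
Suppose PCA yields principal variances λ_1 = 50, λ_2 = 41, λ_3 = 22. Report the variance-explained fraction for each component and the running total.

Step 1 — total variance = trace(Sigma) = Σ λ_i = 50 + 41 + 22 = 113.

Step 2 — fraction explained by component i = λ_i / Σ λ:
  PC1: 50/113 = 0.4425
  PC2: 41/113 = 0.3628
  PC3: 22/113 = 0.1947

Step 3 — cumulative fraction after k components = (λ_1 + ... + λ_k) / Σ λ:
  k = 1: 50/113 = 0.4425
  k = 2: (50 + 41)/113 = 91/113 = 0.8053
  k = 3: (50 + 41 + 22)/113 = 113/113 = 1

Summary (fraction, with percent):

explained: PC1 0.4425 (44.25%), PC2 0.3628 (36.28%), PC3 0.1947 (19.47%);  cumulative: 0.4425, 0.8053, 1


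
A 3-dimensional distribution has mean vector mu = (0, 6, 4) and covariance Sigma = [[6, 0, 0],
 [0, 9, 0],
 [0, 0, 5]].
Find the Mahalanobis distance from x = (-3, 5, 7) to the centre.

Step 1 — centre the observation: (x - mu) = (-3, -1, 3).

Step 2 — invert Sigma (cofactor / det for 3×3, or solve directly):
  Sigma^{-1} = [[0.1667, 0, 0],
 [0, 0.1111, 0],
 [0, 0, 0.2]].

Step 3 — form the quadratic (x - mu)^T · Sigma^{-1} · (x - mu):
  Sigma^{-1} · (x - mu) = (-0.5, -0.1111, 0.6).
  (x - mu)^T · [Sigma^{-1} · (x - mu)] = (-3)·(-0.5) + (-1)·(-0.1111) + (3)·(0.6) = 3.4111.

Step 4 — take square root: d = √(3.4111) ≈ 1.8469.

d(x, mu) = √(3.4111) ≈ 1.8469
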